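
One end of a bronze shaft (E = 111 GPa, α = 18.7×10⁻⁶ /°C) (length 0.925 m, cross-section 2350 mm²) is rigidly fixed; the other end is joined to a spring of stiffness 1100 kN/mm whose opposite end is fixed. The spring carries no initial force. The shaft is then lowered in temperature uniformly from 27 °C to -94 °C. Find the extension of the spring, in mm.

Free thermal contraction: δ_free = αΔT L = 18.7×10⁻⁶ × 121 × 925 = 2.093 mm.
With a force P in the spring, the elastic change of the shaft is PL/(AE) and that of the spring is P/k; compatibility requires their sum to equal δ_free.
P [ L/(AE) + 1/k ] = δ_free → P [ 925/(2350×111×10³) + 1/(1100×10³) ] = 2.093.
P = 2.093 / 4.455×10⁻⁶ = 469800 N.
Spring extension = P/k = 469800/(1100×10³) = 0.4271 mm.

δ ≈ 0.427 mm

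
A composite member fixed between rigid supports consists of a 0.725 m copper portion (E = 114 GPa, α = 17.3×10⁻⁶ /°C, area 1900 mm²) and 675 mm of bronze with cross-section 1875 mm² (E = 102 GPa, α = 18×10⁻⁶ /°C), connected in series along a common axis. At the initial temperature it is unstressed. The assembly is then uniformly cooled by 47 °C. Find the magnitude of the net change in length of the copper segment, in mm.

With the walls removed the bar would change length by δ_free = Σ αᵢΔT Lᵢ = 17.3×10⁻⁶×47×725 + 18×10⁻⁶×47×675 = 1.161 mm.
The rigid supports impose zero overall length change; the single axial force P common to all segments must satisfy P Σ Lᵢ/(AᵢEᵢ) = δ_free.
Σ Lᵢ/(AᵢEᵢ) = 725/(1900×114×10³) + 675/(1875×102×10³) = 6.877×10⁻⁶ mm/N.
Hence P = δ_free / Σ(L/AE) = 1.161/6.877×10⁻⁶ = 168.8 kN (tensile).
For the copper segment, free thermal change = 17.3×10⁻⁶×47×725 = 0.5895 mm and elastic change from P = 168800×725/(1900×114×10³) = 0.5649 mm; these oppose, so the net change is 0.0246 mm (segment shortens).

|ΔL| ≈ 0.0246 mm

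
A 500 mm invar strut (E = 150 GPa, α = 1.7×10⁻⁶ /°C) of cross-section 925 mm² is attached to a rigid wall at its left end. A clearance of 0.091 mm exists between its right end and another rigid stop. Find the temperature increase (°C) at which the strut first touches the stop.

ΔT ≈ 107 °C

Contact occurs when the free expansion equals the gap: αΔT L = 0.091 mm.
ΔT = 0.091 / (1.7×10⁻⁶ × 500) = 107.1 °C.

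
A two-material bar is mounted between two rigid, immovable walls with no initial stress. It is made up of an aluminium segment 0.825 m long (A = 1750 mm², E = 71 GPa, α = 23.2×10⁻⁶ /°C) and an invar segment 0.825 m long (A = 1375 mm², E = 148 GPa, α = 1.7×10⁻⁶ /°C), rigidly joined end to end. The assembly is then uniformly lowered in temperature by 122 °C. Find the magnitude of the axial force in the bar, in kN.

P ≈ 234 kN (tensile)

Free thermal contraction of the whole bar: Σ αᵢΔT Lᵢ = 23.2×10⁻⁶×122×825 + 1.7×10⁻⁶×122×825 = 2.506 mm.
The rigid supports impose zero overall length change; the single axial force P common to all segments must satisfy P Σ Lᵢ/(AᵢEᵢ) = δ_free.
The series flexibility is Σ Lᵢ/(AᵢEᵢ) = 825/(1750×71×10³) + 825/(1375×148×10³) = 1.069×10⁻⁵ mm/N.
P = 2.506 / 1.069×10⁻⁵ = 234400 N = 234.4 kN, tensile.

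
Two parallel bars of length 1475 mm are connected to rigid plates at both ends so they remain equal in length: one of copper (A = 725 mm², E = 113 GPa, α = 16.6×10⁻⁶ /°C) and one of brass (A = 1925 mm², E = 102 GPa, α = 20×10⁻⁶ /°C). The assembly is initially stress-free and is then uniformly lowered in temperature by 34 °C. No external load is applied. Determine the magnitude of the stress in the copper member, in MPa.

Equilibrium of a rigid end plate with no external load gives equal and opposite internal forces ±P in the two members. Since α_{brass} > α_{copper}, cooling drives the brass into tension and the copper into compression.
Setting the final lengths equal and cancelling L: (α₁ − α₂)ΔT = P/(A₁E₁) + P/(A₂E₂).
|α₁ − α₂|·ΔT = 3.4×10⁻⁶ × 34 = 0.0001156.
1/(A₁E₁) + 1/(A₂E₂) = 1/(725×113×10³) + 1/(1925×102×10³) = 1.73×10⁻⁸ N⁻¹.
P = 0.0001156 / 1.73×10⁻⁸ = 6682 N = 6.682 kN.
σ_{copper} = P/A₁ = 6682/725 = 9.217 MPa, compressive.

σ ≈ 9.22 MPa (compressive)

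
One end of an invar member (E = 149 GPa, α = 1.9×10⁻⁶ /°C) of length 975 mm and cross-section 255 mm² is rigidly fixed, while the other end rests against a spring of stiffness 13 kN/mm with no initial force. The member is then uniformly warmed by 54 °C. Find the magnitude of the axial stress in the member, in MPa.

σ ≈ 3.82 MPa (compressive)

The unrestrained thermal change is αΔT L = 1.9×10⁻⁶ × 54 × 975 = 0.1 mm.
With a force P in the spring, the elastic change of the member is PL/(AE) and that of the spring is P/k; compatibility requires their sum to equal δ_free.
So P = δ_free / [L/(AE) + 1/k] = 0.1 / [ 975/(255×149×10³) + 1/(13×10³) ].
P = 0.1 / 0.0001026 = 975.1 N.
σ = P/A = 975.1/255 = 3.824 MPa.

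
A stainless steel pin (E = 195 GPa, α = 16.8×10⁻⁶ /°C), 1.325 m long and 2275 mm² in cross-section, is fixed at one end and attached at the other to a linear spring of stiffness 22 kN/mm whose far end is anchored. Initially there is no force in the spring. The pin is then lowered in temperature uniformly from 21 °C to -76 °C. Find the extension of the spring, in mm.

Free thermal contraction: δ_free = αΔT L = 16.8×10⁻⁶ × 97 × 1325 = 2.159 mm.
Let P be the tensile force in the spring. The pin extends elastically by PL/(AE) and the spring stretches by P/k; together these equal δ_free.
P [ L/(AE) + 1/k ] = δ_free → P [ 1325/(2275×195×10³) + 1/(22×10³) ] = 2.159.
P = 2.159 / 4.844×10⁻⁵ = 44570 N.
Spring extension = P/k = 44570/(22×10³) = 2.026 mm.

δ ≈ 2.03 mm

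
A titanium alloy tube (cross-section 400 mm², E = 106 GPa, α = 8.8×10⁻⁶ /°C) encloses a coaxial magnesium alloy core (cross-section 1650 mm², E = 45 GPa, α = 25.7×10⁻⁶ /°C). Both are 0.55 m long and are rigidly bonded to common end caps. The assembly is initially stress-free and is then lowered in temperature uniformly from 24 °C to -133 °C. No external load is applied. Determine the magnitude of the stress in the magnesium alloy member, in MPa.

Both members must finish at the same length. With the larger α, the magnesium alloy tends to over-contract; the plates restrain it, putting the magnesium alloy in tension and the titanium alloy in compression. With no external load the two internal forces are equal and opposite, magnitude P.
Equating the net (thermal + elastic) strains gives |α₁ − α₂|·ΔT = P·[1/(A₁E₁) + 1/(A₂E₂)].
|α₁ − α₂|·ΔT = 16.9×10⁻⁶ × 157 = 0.002653.
1/(A₁E₁) + 1/(A₂E₂) = 1/(400×106×10³) + 1/(1650×45×10³) = 3.705×10⁻⁸ N⁻¹.
P = 0.002653 / 3.705×10⁻⁸ = 71610 N = 71.61 kN.
σ_{magnesium alloy} = P/A₂ = 71610/1650 = 43.4 MPa, tensile.

σ ≈ 43.4 MPa (tensile)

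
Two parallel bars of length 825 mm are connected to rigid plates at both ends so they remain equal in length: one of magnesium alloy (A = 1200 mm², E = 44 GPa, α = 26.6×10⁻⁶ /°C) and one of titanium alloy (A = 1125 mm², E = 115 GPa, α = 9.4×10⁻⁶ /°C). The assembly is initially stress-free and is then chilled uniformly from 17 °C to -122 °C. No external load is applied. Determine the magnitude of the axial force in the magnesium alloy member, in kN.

P ≈ 89.6 kN (tensile in the magnesium alloy)

Both members must finish at the same length. With the larger α, the magnesium alloy tends to over-contract; the plates restrain it, putting the magnesium alloy in tension and the titanium alloy in compression. With no external load the two internal forces are equal and opposite, magnitude P.
Equating the net (thermal + elastic) strains gives |α₁ − α₂|·ΔT = P·[1/(A₁E₁) + 1/(A₂E₂)].
|α₁ − α₂|·ΔT = 17.2×10⁻⁶ × 139 = 0.002391.
1/(A₁E₁) + 1/(A₂E₂) = 1/(1200×44×10³) + 1/(1125×115×10³) = 2.667×10⁻⁸ N⁻¹.
P = 0.002391 / 2.667×10⁻⁸ = 89650 N = 89.65 kN.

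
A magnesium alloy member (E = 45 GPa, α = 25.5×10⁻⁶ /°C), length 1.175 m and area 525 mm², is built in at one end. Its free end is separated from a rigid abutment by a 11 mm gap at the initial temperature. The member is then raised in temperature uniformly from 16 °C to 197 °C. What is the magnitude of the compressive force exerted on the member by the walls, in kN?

P ≈ 0 kN

Unrestrained expansion: δ_free = αΔT L = 25.5×10⁻⁶ × 181 × 1175 = 5.423 mm.
Since δ_free = 5.42 mm is less than the 11 mm gap, the member never touches the wall. No axial force develops.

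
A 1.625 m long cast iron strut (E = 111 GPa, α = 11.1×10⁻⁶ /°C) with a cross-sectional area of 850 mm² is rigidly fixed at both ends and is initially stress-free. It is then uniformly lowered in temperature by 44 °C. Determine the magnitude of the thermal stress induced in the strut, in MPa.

The supports are rigid, so the total axial strain is zero. The restrained thermal strain is ε = αΔT = 11.1×10⁻⁶ × 44 = 488.4×10⁻⁶.
The stress required to suppress this strain is σ = Eε = 111×10³ × 488.4×10⁻⁶ = 54.21 MPa, tensile since the strut is trying to contract.

σ ≈ 54.2 MPa (tensile)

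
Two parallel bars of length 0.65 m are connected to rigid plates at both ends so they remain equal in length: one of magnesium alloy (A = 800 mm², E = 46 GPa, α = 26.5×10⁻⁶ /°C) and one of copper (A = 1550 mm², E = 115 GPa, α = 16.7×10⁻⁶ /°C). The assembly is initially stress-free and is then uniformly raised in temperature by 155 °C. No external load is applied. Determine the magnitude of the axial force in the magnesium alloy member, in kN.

P ≈ 46.3 kN (compressive in the magnesium alloy)

The magnesium alloy has the larger α, so on heating it would change length more than the copper if both were free. The rigid plates force a common final length, so the magnesium alloy is put into compression and the copper into tension, with equal and opposite forces P (no external load).
Compatibility of the two members (thermal + elastic change equal): (α₁ − α₂)ΔT = P·[1/(A₁E₁) + 1/(A₂E₂)].
|α₁ − α₂|·ΔT = 9.8×10⁻⁶ × 155 = 0.001519.
1/(A₁E₁) + 1/(A₂E₂) = 1/(800×46×10³) + 1/(1550×115×10³) = 3.278×10⁻⁸ N⁻¹.
So P = 0.001519 / 3.278×10⁻⁸ = 46.33 kN.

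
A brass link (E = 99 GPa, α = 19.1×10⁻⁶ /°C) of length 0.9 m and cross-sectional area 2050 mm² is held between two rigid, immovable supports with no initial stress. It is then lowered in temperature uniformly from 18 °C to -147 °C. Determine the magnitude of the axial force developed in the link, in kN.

With zero net strain, σ = E·αΔT = 99 GPa × 19.1×10⁻⁶ × 165 = 312 MPa.
Then P = σA = 312 × 2050 mm² = 639.6 kN, tensile.

P ≈ 640 kN (tensile)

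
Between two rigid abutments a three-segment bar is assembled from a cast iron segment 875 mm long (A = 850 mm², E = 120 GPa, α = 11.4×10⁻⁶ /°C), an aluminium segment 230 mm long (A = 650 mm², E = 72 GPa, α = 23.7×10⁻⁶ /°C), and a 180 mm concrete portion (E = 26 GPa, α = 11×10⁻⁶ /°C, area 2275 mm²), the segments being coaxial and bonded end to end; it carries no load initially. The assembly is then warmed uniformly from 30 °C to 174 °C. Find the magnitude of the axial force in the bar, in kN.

P ≈ 152 kN (compressive)

If the supports were absent, the total length change would be Σ αᵢΔT Lᵢ = 11.4×10⁻⁶×144×875 + 23.7×10⁻⁶×144×230 + 11×10⁻⁶×144×180 = 2.506 mm.
The walls prevent any net length change, so an axial force P (same in every segment) develops. Compatibility: P · Σ Lᵢ/(AᵢEᵢ) = δ_free.
The series flexibility is Σ Lᵢ/(AᵢEᵢ) = 875/(850×120×10³) + 230/(650×72×10³) + 180/(2275×26×10³) = 1.654×10⁻⁵ mm/N.
P = 2.506 / 1.654×10⁻⁵ = 151600 N = 151.6 kN, compressive.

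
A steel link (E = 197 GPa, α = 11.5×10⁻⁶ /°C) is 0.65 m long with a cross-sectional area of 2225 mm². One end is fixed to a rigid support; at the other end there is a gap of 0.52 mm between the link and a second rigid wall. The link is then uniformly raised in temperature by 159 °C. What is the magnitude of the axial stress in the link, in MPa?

σ ≈ 203 MPa (compressive)

Free thermal elongation = αΔT L = 11.5×10⁻⁶ × 159 × 650 = 1.189 mm.
After closing the 0.52 mm clearance, 1.189 − 0.52 = 0.6685 mm of expansion remains to be suppressed by the wall.
Compatibility: PL/(AE) = 0.6685 mm, so σ = P/A = E × (0.6685/650) = 202.6 MPa.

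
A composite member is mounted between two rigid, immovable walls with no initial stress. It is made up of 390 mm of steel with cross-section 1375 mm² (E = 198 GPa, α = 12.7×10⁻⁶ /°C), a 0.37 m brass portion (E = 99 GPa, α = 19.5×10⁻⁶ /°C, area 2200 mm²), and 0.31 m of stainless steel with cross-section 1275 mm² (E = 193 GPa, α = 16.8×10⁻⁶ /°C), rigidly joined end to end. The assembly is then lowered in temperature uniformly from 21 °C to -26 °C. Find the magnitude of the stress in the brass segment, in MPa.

With the walls removed the bar would change length by δ_free = Σ αᵢΔT Lᵢ = 12.7×10⁻⁶×47×390 + 19.5×10⁻⁶×47×370 + 16.8×10⁻⁶×47×310 = 0.8167 mm.
The walls prevent any net length change, so an axial force P (same in every segment) develops. Compatibility: P · Σ Lᵢ/(AᵢEᵢ) = δ_free.
The series flexibility is Σ Lᵢ/(AᵢEᵢ) = 390/(1375×198×10³) + 370/(2200×99×10³) + 310/(1275×193×10³) = 4.391×10⁻⁶ mm/N.
P = 0.8167 / 4.391×10⁻⁶ = 186000 N = 186 kN, tensile.
σ_{brass} = P / A = 186000 / 2200 = 84.54 MPa.

σ ≈ 84.5 MPa (tensile)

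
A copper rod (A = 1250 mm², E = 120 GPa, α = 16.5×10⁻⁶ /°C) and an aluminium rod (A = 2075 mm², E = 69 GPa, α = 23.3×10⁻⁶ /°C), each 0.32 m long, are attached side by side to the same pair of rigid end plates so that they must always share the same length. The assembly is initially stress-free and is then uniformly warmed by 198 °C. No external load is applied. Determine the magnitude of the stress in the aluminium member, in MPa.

Both members must finish at the same length. With the larger α, the aluminium tends to over-expand; the plates restrain it, putting the aluminium in compression and the copper in tension. With no external load the two internal forces are equal and opposite, magnitude P.
Equating the net (thermal + elastic) strains gives |α₁ − α₂|·ΔT = P·[1/(A₁E₁) + 1/(A₂E₂)].
|α₁ − α₂|·ΔT = 6.8×10⁻⁶ × 198 = 0.001346.
1/(A₁E₁) + 1/(A₂E₂) = 1/(1250×120×10³) + 1/(2075×69×10³) = 1.365×10⁻⁸ N⁻¹.
So P = 0.001346 / 1.365×10⁻⁸ = 98.63 kN.
σ_{aluminium} = P/A₂ = 98630/2075 = 47.53 MPa, compressive.

σ ≈ 47.5 MPa (compressive)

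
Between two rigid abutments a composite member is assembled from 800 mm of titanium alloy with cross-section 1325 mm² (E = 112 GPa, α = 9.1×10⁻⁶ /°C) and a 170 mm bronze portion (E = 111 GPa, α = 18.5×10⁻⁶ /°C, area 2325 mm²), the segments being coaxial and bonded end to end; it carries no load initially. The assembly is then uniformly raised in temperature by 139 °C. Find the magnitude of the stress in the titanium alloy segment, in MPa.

Free thermal expansion of the whole bar: Σ αᵢΔT Lᵢ = 9.1×10⁻⁶×139×800 + 18.5×10⁻⁶×139×170 = 1.449 mm.
The rigid supports impose zero overall length change; the single axial force P common to all segments must satisfy P Σ Lᵢ/(AᵢEᵢ) = δ_free.
The series flexibility is Σ Lᵢ/(AᵢEᵢ) = 800/(1325×112×10³) + 170/(2325×111×10³) = 6.05×10⁻⁶ mm/N.
Hence P = δ_free / Σ(L/AE) = 1.449/6.05×10⁻⁶ = 239.5 kN (compressive).
σ_{titanium alloy} = P / A = 239500 / 1325 = 180.8 MPa.

σ ≈ 181 MPa (compressive)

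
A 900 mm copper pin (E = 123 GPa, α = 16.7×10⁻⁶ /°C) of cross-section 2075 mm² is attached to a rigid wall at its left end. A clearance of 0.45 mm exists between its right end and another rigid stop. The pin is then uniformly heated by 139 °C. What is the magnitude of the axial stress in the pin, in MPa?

σ ≈ 224 MPa (compressive)

Free thermal elongation = αΔT L = 16.7×10⁻⁶ × 139 × 900 = 2.089 mm.
The gap closes (δ_free > 0.45 mm) and the wall then resists a further 2.089 − 0.45 = 1.639 mm of expansion.
So σ = E(δ_free − g)/L = 123×10³ × 1.639/900 = 224 MPa.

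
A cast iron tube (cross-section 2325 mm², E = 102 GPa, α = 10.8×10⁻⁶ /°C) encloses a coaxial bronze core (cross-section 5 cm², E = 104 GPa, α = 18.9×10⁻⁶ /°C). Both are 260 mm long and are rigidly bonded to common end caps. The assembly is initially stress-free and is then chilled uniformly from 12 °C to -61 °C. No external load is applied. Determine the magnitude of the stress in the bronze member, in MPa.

σ ≈ 50.4 MPa (tensile)

Both members must finish at the same length. With the larger α, the bronze tends to over-contract; the plates restrain it, putting the bronze in tension and the cast iron in compression. With no external load the two internal forces are equal and opposite, magnitude P.
Setting the final lengths equal and cancelling L: (α₁ − α₂)ΔT = P/(A₁E₁) + P/(A₂E₂).
|α₁ − α₂|·ΔT = 8.1×10⁻⁶ × 73 = 0.0005913.
1/(A₁E₁) + 1/(A₂E₂) = 1/(2325×102×10³) + 1/(500×104×10³) = 2.345×10⁻⁸ N⁻¹.
P = 0.0005913 / 2.345×10⁻⁸ = 25220 N = 25.22 kN.
σ_{bronze} = P/A₂ = 25220/500 = 50.44 MPa, tensile.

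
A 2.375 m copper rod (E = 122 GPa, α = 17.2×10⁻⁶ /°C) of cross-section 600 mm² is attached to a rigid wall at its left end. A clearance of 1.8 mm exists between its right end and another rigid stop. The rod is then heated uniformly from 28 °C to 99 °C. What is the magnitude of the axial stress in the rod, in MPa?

σ ≈ 56.5 MPa (compressive)

Free thermal elongation = αΔT L = 17.2×10⁻⁶ × 71 × 2375 = 2.9 mm.
This exceeds the 1.8 mm gap, so the wall pushes back. The portion of expansion that must be recovered elastically is δ_free − gap = 2.9 − 1.8 = 1.1 mm.
So σ = E(δ_free − g)/L = 122×10³ × 1.1/2375 = 56.52 MPa.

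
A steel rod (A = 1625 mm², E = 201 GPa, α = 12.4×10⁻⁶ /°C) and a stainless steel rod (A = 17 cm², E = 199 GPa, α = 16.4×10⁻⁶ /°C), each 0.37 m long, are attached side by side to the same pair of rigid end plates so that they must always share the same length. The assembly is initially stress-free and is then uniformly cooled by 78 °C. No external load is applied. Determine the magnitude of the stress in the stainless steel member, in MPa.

σ ≈ 30.5 MPa (tensile)

Both members must finish at the same length. With the larger α, the stainless steel tends to over-contract; the plates restrain it, putting the stainless steel in tension and the steel in compression. With no external load the two internal forces are equal and opposite, magnitude P.
Equating the net (thermal + elastic) strains gives |α₁ − α₂|·ΔT = P·[1/(A₁E₁) + 1/(A₂E₂)].
|α₁ − α₂|·ΔT = 4×10⁻⁶ × 78 = 0.000312.
1/(A₁E₁) + 1/(A₂E₂) = 1/(1625×201×10³) + 1/(1700×199×10³) = 6.018×10⁻⁹ N⁻¹.
So P = 0.000312 / 6.018×10⁻⁹ = 51.85 kN.
σ_{stainless steel} = P/A₂ = 51850/1700 = 30.5 MPa, tensile.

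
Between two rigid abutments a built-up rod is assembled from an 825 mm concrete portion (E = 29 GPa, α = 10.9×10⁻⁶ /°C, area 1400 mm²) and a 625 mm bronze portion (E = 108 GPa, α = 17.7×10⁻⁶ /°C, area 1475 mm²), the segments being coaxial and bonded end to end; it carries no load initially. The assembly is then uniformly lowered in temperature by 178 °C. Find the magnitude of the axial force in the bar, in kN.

Free thermal contraction of the whole bar: Σ αᵢΔT Lᵢ = 10.9×10⁻⁶×178×825 + 17.7×10⁻⁶×178×625 = 3.57 mm.
The walls prevent any net length change, so an axial force P (same in every segment) develops. Compatibility: P · Σ Lᵢ/(AᵢEᵢ) = δ_free.
The series flexibility is Σ Lᵢ/(AᵢEᵢ) = 825/(1400×29×10³) + 625/(1475×108×10³) = 2.424×10⁻⁵ mm/N.
So P = 3.57 / 2.424×10⁻⁵ = 147.2 kN, tensile.

P ≈ 147 kN (tensile)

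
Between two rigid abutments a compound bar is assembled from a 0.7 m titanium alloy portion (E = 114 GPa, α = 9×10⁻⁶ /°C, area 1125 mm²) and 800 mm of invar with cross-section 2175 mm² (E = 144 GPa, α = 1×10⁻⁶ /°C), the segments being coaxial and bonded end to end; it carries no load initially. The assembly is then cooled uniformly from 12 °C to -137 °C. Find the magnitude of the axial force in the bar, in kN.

If the supports were absent, the total length change would be Σ αᵢΔT Lᵢ = 9×10⁻⁶×149×700 + 1×10⁻⁶×149×800 = 1.058 mm.
The rigid supports impose zero overall length change; the single axial force P common to all segments must satisfy P Σ Lᵢ/(AᵢEᵢ) = δ_free.
Σ Lᵢ/(AᵢEᵢ) = 700/(1125×114×10³) + 800/(2175×144×10³) = 8.012×10⁻⁶ mm/N.
Hence P = δ_free / Σ(L/AE) = 1.058/8.012×10⁻⁶ = 132 kN (tensile).

P ≈ 132 kN (tensile)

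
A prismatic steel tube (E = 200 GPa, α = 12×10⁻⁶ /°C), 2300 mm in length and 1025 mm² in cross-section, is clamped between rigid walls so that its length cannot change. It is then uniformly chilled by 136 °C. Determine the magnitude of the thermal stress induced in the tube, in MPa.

The supports are rigid, so the total axial strain is zero. The restrained thermal strain is ε = αΔT = 12×10⁻⁶ × 136 = 1632×10⁻⁶.
σ = EαΔT = 200×10³ × 12×10⁻⁶ × 136 = 326.4 MPa (tensile; the tube is trying to contract).

σ ≈ 326 MPa (tensile)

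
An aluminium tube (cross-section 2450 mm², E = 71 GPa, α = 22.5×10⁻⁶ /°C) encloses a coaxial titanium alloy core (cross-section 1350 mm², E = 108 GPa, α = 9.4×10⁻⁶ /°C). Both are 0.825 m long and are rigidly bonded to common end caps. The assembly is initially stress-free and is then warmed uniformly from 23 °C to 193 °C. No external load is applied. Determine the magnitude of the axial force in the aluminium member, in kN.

P ≈ 177 kN (compressive in the aluminium)

Both members must finish at the same length. With the larger α, the aluminium tends to over-expand; the plates restrain it, putting the aluminium in compression and the titanium alloy in tension. With no external load the two internal forces are equal and opposite, magnitude P.
Setting the final lengths equal and cancelling L: (α₁ − α₂)ΔT = P/(A₁E₁) + P/(A₂E₂).
|α₁ − α₂|·ΔT = 13.1×10⁻⁶ × 170 = 0.002227.
1/(A₁E₁) + 1/(A₂E₂) = 1/(2450×71×10³) + 1/(1350×108×10³) = 1.261×10⁻⁸ N⁻¹.
So P = 0.002227 / 1.261×10⁻⁸ = 176.6 kN.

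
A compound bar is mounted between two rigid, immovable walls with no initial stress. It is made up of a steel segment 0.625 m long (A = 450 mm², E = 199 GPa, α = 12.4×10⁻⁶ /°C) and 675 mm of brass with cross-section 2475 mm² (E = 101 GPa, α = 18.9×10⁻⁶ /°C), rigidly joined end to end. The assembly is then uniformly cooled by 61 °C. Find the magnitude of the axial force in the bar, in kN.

With the walls removed the bar would change length by δ_free = Σ αᵢΔT Lᵢ = 12.4×10⁻⁶×61×625 + 18.9×10⁻⁶×61×675 = 1.251 mm.
The rigid supports impose zero overall length change; the single axial force P common to all segments must satisfy P Σ Lᵢ/(AᵢEᵢ) = δ_free.
Σ Lᵢ/(AᵢEᵢ) = 625/(450×199×10³) + 675/(2475×101×10³) = 9.68×10⁻⁶ mm/N.
So P = 1.251 / 9.68×10⁻⁶ = 129.2 kN, tensile.

P ≈ 129 kN (tensile)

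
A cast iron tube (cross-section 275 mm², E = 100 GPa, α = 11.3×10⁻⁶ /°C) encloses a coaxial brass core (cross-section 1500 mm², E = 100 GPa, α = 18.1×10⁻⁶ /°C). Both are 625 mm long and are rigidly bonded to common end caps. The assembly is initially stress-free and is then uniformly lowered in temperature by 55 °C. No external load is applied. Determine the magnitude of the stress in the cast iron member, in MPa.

σ ≈ 31.6 MPa (compressive)

Both members must finish at the same length. With the larger α, the brass tends to over-contract; the plates restrain it, putting the brass in tension and the cast iron in compression. With no external load the two internal forces are equal and opposite, magnitude P.
Compatibility of the two members (thermal + elastic change equal): (α₁ − α₂)ΔT = P·[1/(A₁E₁) + 1/(A₂E₂)].
|α₁ − α₂|·ΔT = 6.8×10⁻⁶ × 55 = 0.000374.
1/(A₁E₁) + 1/(A₂E₂) = 1/(275×100×10³) + 1/(1500×100×10³) = 4.303×10⁻⁸ N⁻¹.
So P = 0.000374 / 4.303×10⁻⁸ = 8.692 kN.
σ_{cast iron} = P/A₁ = 8692/275 = 31.61 MPa, compressive.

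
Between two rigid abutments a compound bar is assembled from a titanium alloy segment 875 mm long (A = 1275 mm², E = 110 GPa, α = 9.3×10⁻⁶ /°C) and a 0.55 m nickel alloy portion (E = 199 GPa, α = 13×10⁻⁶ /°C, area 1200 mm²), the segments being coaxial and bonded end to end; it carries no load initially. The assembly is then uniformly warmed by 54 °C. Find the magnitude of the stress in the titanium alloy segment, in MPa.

σ ≈ 75.8 MPa (compressive)

Free thermal expansion of the whole bar: Σ αᵢΔT Lᵢ = 9.3×10⁻⁶×54×875 + 13×10⁻⁶×54×550 = 0.8255 mm.
Since the ends are fixed, an axial force P builds up, equal in every segment, with P · Σ Lᵢ/(AᵢEᵢ) = δ_free.
The series flexibility is Σ Lᵢ/(AᵢEᵢ) = 875/(1275×110×10³) + 550/(1200×199×10³) = 8.542×10⁻⁶ mm/N.
Hence P = δ_free / Σ(L/AE) = 0.8255/8.542×10⁻⁶ = 96.64 kN (compressive).
σ_{titanium alloy} = P / A = 96640 / 1275 = 75.8 MPa.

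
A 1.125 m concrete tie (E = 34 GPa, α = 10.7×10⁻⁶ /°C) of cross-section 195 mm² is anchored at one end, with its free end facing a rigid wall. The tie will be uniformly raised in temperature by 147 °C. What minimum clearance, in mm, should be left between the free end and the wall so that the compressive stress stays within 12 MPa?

g ≈ 1.37 mm

Free expansion if unrestrained: δ_free = αΔT L = 10.7×10⁻⁶ × 147 × 1125 = 1.77 mm.
At the allowable stress the elastic shortening the wall may impose is σL/E = 12 × 1125 / (34×10³) = 0.3971 mm.
So the gap has to take up the difference, g_min = δ_free − σL/E = 1.77 − 0.3971 = 1.372 mm.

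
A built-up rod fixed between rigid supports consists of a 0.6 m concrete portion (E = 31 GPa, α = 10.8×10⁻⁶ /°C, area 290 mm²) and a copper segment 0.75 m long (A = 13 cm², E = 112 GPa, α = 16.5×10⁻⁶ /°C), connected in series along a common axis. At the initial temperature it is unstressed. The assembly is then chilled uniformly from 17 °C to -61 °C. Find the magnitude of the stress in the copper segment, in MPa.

If the supports were absent, the total length change would be Σ αᵢΔT Lᵢ = 10.8×10⁻⁶×78×600 + 16.5×10⁻⁶×78×750 = 1.471 mm.
Since the ends are fixed, an axial force P builds up, equal in every segment, with P · Σ Lᵢ/(AᵢEᵢ) = δ_free.
The series flexibility is Σ Lᵢ/(AᵢEᵢ) = 600/(290×31×10³) + 750/(1300×112×10³) = 7.189×10⁻⁵ mm/N.
P = 1.471 / 7.189×10⁻⁵ = 20460 N = 20.46 kN, tensile.
σ_{copper} = P / A = 20460 / 1300 = 15.74 MPa.

σ ≈ 15.7 MPa (tensile)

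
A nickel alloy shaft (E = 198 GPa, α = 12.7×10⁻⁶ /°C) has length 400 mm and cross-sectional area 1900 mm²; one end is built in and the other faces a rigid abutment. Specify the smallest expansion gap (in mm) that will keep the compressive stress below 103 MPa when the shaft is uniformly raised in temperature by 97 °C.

Free expansion if unrestrained: δ_free = αΔT L = 12.7×10⁻⁶ × 97 × 400 = 0.4928 mm.
A stress of 103 MPa corresponds to the wall pushing the shaft back by σL/E = 103×400/(198×10³) = 0.2081 mm.
The gap must absorb the remainder: g_min = 0.4928 − 0.2081 = 0.2847 mm.

g ≈ 0.285 mm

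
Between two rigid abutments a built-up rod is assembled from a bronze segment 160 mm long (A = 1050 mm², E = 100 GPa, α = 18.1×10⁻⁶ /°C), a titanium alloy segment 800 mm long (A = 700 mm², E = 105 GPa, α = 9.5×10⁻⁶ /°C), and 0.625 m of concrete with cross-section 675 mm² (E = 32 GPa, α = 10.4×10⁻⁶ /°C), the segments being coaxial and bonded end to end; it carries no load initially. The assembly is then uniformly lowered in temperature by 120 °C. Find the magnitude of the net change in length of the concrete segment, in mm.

With the walls removed the bar would change length by δ_free = Σ αᵢΔT Lᵢ = 18.1×10⁻⁶×120×160 + 9.5×10⁻⁶×120×800 + 10.4×10⁻⁶×120×625 = 2.04 mm.
The rigid supports impose zero overall length change; the single axial force P common to all segments must satisfy P Σ Lᵢ/(AᵢEᵢ) = δ_free.
The series flexibility is Σ Lᵢ/(AᵢEᵢ) = 160/(1050×100×10³) + 800/(700×105×10³) + 625/(675×32×10³) = 4.134×10⁻⁵ mm/N.
So P = 2.04 / 4.134×10⁻⁵ = 49.33 kN, tensile.
For the concrete segment, free thermal change = 10.4×10⁻⁶×120×625 = 0.78 mm and elastic change from P = 49330×625/(675×32×10³) = 1.427 mm; these oppose, so the net change is 0.647 mm (segment lengthens).

|ΔL| ≈ 0.647 mm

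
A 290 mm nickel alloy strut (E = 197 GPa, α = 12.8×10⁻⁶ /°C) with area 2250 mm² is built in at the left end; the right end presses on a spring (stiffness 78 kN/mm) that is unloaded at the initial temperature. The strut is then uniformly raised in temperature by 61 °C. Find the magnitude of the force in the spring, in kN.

If the spring were absent the strut would lengthen by αΔT L = 12.8×10⁻⁶ × 61 × 290 = 0.2264 mm.
Let P be the compressive force at the spring. The strut shortens elastically by PL/(AE) and the spring compresses by P/k; together these equal δ_free.
P [ L/(AE) + 1/k ] = δ_free → P [ 290/(2250×197×10³) + 1/(78×10³) ] = 0.2264.
P = 0.2264 / 1.347×10⁻⁵ = 16800 N.

P ≈ 16.8 kN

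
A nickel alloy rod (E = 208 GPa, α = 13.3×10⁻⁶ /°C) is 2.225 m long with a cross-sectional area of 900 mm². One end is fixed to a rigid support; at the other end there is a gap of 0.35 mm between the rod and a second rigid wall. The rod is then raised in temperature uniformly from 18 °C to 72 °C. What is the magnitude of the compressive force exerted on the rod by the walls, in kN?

P ≈ 105 kN

Unrestrained expansion: δ_free = αΔT L = 13.3×10⁻⁶ × 54 × 2225 = 1.598 mm.
The gap closes (δ_free > 0.35 mm) and the wall then resists a further 1.598 − 0.35 = 1.248 mm of expansion.
So σ = E(δ_free − g)/L = 208×10³ × 1.248/2225 = 116.7 MPa.
P = σA = 116.7 × 900 = 105 kN.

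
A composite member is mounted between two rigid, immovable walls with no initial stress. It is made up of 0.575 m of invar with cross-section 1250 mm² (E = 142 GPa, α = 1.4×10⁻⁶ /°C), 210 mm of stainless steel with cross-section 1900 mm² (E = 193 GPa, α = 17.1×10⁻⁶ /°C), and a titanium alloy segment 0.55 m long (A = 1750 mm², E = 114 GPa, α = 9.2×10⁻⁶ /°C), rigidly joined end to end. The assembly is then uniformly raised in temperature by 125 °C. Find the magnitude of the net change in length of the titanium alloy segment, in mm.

|ΔL| ≈ 0.136 mm

Free thermal expansion of the whole bar: Σ αᵢΔT Lᵢ = 1.4×10⁻⁶×125×575 + 17.1×10⁻⁶×125×210 + 9.2×10⁻⁶×125×550 = 1.182 mm.
The rigid supports impose zero overall length change; the single axial force P common to all segments must satisfy P Σ Lᵢ/(AᵢEᵢ) = δ_free.
The series flexibility is Σ Lᵢ/(AᵢEᵢ) = 575/(1250×142×10³) + 210/(1900×193×10³) + 550/(1750×114×10³) = 6.569×10⁻⁶ mm/N.
P = 1.182 / 6.569×10⁻⁶ = 179900 N = 179.9 kN, compressive.
For the titanium alloy segment, free thermal change = 9.2×10⁻⁶×125×550 = 0.6325 mm and elastic change from P = 179900×550/(1750×114×10³) = 0.4961 mm; these oppose, so the net change is 0.136 mm (segment lengthens).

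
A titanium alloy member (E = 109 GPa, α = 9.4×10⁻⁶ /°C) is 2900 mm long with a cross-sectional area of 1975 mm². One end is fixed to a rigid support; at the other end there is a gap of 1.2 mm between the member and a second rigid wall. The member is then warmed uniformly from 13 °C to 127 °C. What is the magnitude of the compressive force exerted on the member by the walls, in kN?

If the wall were absent the member would grow by αΔT L = 9.4×10⁻⁶ × 114 × 2900 = 3.108 mm.
After closing the 1.2 mm clearance, 3.108 − 1.2 = 1.908 mm of expansion remains to be suppressed by the wall.
Compatibility: PL/(AE) = 1.908 mm, so σ = P/A = E × (1.908/2900) = 71.7 MPa.
Force on the wall = σA = 71.7 × 1975 mm² = 141.6 kN.

P ≈ 142 kN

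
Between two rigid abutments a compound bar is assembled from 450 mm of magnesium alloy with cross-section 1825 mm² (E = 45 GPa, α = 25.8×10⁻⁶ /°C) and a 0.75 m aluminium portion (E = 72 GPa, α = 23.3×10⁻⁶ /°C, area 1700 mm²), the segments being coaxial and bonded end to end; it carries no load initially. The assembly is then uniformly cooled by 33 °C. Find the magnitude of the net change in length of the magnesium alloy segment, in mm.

With the walls removed the bar would change length by δ_free = Σ αᵢΔT Lᵢ = 25.8×10⁻⁶×33×450 + 23.3×10⁻⁶×33×750 = 0.9598 mm.
The walls prevent any net length change, so an axial force P (same in every segment) develops. Compatibility: P · Σ Lᵢ/(AᵢEᵢ) = δ_free.
The series flexibility is Σ Lᵢ/(AᵢEᵢ) = 450/(1825×45×10³) + 750/(1700×72×10³) = 1.161×10⁻⁵ mm/N.
P = 0.9598 / 1.161×10⁻⁵ = 82690 N = 82.69 kN, tensile.
For the magnesium alloy segment, free thermal change = 25.8×10⁻⁶×33×450 = 0.3831 mm and elastic change from P = 82690×450/(1825×45×10³) = 0.4531 mm; these oppose, so the net change is 0.07 mm (segment lengthens).

|ΔL| ≈ 0.07 mm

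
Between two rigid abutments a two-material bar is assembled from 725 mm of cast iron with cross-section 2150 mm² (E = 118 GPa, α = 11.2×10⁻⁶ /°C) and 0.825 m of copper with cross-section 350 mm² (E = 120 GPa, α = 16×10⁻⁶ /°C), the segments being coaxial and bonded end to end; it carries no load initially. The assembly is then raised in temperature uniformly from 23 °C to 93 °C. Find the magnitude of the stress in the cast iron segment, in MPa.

If the supports were absent, the total length change would be Σ αᵢΔT Lᵢ = 11.2×10⁻⁶×70×725 + 16×10⁻⁶×70×825 = 1.492 mm.
The walls prevent any net length change, so an axial force P (same in every segment) develops. Compatibility: P · Σ Lᵢ/(AᵢEᵢ) = δ_free.
The series flexibility is Σ Lᵢ/(AᵢEᵢ) = 725/(2150×118×10³) + 825/(350×120×10³) = 2.25×10⁻⁵ mm/N.
So P = 1.492 / 2.25×10⁻⁵ = 66.33 kN, compressive.
σ_{cast iron} = P / A = 66330 / 2150 = 30.85 MPa.

σ ≈ 30.8 MPa (compressive)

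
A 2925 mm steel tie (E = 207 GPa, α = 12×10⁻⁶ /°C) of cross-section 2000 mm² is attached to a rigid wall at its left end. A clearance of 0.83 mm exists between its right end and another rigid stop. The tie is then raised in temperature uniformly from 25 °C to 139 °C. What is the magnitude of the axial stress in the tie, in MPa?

Unrestrained expansion: δ_free = αΔT L = 12×10⁻⁶ × 114 × 2925 = 4.001 mm.
The gap closes (δ_free > 0.83 mm) and the wall then resists a further 4.001 − 0.83 = 3.171 mm of expansion.
So σ = E(δ_free − g)/L = 207×10³ × 3.171/2925 = 224.4 MPa.

σ ≈ 224 MPa (compressive)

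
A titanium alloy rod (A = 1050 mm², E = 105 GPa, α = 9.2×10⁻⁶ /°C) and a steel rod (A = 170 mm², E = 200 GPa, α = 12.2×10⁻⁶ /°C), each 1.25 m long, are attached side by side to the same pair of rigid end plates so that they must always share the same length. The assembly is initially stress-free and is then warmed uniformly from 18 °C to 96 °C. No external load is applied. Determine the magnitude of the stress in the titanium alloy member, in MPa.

Equilibrium of a rigid end plate with no external load gives equal and opposite internal forces ±P in the two members. Since α_{steel} > α_{titanium alloy}, heating drives the steel into compression and the titanium alloy into tension.
Equating the net (thermal + elastic) strains gives |α₁ − α₂|·ΔT = P·[1/(A₁E₁) + 1/(A₂E₂)].
|α₁ − α₂|·ΔT = 3×10⁻⁶ × 78 = 0.000234.
1/(A₁E₁) + 1/(A₂E₂) = 1/(1050×105×10³) + 1/(170×200×10³) = 3.848×10⁻⁸ N⁻¹.
So P = 0.000234 / 3.848×10⁻⁸ = 6.081 kN.
σ_{titanium alloy} = P/A₁ = 6081/1050 = 5.791 MPa, tensile.

σ ≈ 5.79 MPa (tensile)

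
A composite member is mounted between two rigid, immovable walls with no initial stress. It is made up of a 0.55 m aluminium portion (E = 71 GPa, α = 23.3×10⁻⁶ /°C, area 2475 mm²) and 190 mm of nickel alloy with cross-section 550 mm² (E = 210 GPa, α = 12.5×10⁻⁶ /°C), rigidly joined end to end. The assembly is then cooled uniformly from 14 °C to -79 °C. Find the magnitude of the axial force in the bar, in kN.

P ≈ 296 kN (tensile)

If the supports were absent, the total length change would be Σ αᵢΔT Lᵢ = 23.3×10⁻⁶×93×550 + 12.5×10⁻⁶×93×190 = 1.413 mm.
Since the ends are fixed, an axial force P builds up, equal in every segment, with P · Σ Lᵢ/(AᵢEᵢ) = δ_free.
Σ Lᵢ/(AᵢEᵢ) = 550/(2475×71×10³) + 190/(550×210×10³) = 4.775×10⁻⁶ mm/N.
So P = 1.413 / 4.775×10⁻⁶ = 295.9 kN, tensile.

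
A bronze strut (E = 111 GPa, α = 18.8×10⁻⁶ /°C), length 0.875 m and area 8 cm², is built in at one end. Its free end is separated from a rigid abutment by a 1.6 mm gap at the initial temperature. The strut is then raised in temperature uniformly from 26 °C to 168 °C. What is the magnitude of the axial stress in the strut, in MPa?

σ ≈ 93.4 MPa (compressive)

Unrestrained expansion: δ_free = αΔT L = 18.8×10⁻⁶ × 142 × 875 = 2.336 mm.
The gap closes (δ_free > 1.6 mm) and the wall then resists a further 2.336 − 1.6 = 0.7359 mm of expansion.
So σ = E(δ_free − g)/L = 111×10³ × 0.7359/875 = 93.35 MPa.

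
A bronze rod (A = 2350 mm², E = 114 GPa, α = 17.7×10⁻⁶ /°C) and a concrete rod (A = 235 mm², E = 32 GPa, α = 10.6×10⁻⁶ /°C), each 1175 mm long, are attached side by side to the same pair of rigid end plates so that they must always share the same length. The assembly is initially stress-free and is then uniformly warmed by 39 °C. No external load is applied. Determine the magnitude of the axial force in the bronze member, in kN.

P ≈ 2.03 kN (compressive in the bronze)

The bronze has the larger α, so on heating it would change length more than the concrete if both were free. The rigid plates force a common final length, so the bronze is put into compression and the concrete into tension, with equal and opposite forces P (no external load).
Setting the final lengths equal and cancelling L: (α₁ − α₂)ΔT = P/(A₁E₁) + P/(A₂E₂).
|α₁ − α₂|·ΔT = 7.1×10⁻⁶ × 39 = 0.0002769.
1/(A₁E₁) + 1/(A₂E₂) = 1/(2350×114×10³) + 1/(235×32×10³) = 1.367×10⁻⁷ N⁻¹.
So P = 0.0002769 / 1.367×10⁻⁷ = 2.025 kN.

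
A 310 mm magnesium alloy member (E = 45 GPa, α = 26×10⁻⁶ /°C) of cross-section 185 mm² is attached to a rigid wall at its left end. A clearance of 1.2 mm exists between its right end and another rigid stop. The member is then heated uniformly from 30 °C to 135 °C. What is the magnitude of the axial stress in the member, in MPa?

Unrestrained expansion: δ_free = αΔT L = 26×10⁻⁶ × 105 × 310 = 0.8463 mm.
This is smaller than the 1.2 mm clearance, so the member expands freely without reaching the stop — the stress is zero.

σ ≈ 0 MPa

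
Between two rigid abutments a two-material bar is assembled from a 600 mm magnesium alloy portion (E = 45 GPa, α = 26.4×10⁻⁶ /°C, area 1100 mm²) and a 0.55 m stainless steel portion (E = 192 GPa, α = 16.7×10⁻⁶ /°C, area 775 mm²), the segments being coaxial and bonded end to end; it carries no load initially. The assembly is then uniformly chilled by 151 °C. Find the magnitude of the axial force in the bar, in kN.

If the supports were absent, the total length change would be Σ αᵢΔT Lᵢ = 26.4×10⁻⁶×151×600 + 16.7×10⁻⁶×151×550 = 3.779 mm.
The rigid supports impose zero overall length change; the single axial force P common to all segments must satisfy P Σ Lᵢ/(AᵢEᵢ) = δ_free.
The series flexibility is Σ Lᵢ/(AᵢEᵢ) = 600/(1100×45×10³) + 550/(775×192×10³) = 1.582×10⁻⁵ mm/N.
P = 3.779 / 1.582×10⁻⁵ = 238900 N = 238.9 kN, tensile.

P ≈ 239 kN (tensile)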